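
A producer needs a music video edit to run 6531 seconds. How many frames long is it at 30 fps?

195930 frames

Frames = 6531 × 30 = 195930.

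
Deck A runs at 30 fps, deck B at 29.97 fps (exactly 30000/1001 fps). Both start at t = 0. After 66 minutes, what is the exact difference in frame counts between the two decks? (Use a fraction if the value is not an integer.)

10800/91 frames

66 min = 3960 s.
A emits 30 × 3960 = 118800 frames; B emits 30000/1001 × 3960 = 10800000/91.
Difference = 10800/91 frames (≈ 118.6813); B is behind A.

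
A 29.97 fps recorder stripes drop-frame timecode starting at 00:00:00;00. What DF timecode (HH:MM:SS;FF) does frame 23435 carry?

Each 10-minute DF block holds 10 × 60 × 30 − 9 × 2 = 17982 frames. 23435 ÷ 17982 → 1 full block, remainder 5453.
Within the partial block the first minute is 1800 frames and each further minute 1798, so 3 further minute boundaries passed. Total skipped labels = 18 × 1 + 2 × 3 = 24.
Non-drop label index = 23435 + 24 = 23459; at 30 labels/s that is 00:13:01:29, i.e. DF 00:13:01;29.

00:13:01;29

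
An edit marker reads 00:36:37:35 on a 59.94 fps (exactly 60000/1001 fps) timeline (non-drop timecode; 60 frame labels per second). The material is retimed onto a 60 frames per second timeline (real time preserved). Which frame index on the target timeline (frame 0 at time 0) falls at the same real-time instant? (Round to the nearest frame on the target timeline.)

Source frame index: (0×3600 + 36×60 + 37) × 60 + 35 = 131855.
Real time: 131855 / (60000/1001) = 26397371/12000 s.
Target frame: (26397371/12000) × (60) = 26397371/200 ≈ 131986.855 → 131987.

frame 131987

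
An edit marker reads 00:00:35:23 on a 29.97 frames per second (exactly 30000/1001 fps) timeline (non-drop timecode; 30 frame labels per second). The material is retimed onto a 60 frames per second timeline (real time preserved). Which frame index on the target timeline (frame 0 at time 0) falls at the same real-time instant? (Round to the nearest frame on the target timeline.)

frame 2148

Source frame index: (0×3600 + 0×60 + 35) × 30 + 23 = 1073.
Real time: 1073 / (30000/1001) = 1074073/30000 s.
Target frame: (1074073/30000) × (60) = 1074073/500 ≈ 2148.146 → 2148.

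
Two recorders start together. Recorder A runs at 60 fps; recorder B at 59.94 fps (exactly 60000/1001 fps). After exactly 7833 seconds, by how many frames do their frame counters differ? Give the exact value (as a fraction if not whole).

67140/143 frames

A emits 60 × 7833 = 469980 frames; B emits 60000/1001 × 7833 = 67140000/143.
Difference = 67140/143 frames (≈ 469.5105); B is behind A.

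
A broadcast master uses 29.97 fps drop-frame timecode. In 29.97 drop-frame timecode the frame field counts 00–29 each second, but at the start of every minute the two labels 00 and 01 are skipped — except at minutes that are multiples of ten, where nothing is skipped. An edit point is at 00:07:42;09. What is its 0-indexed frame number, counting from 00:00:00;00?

As if non-drop at 30 labels/s: (0 × 3600 + 7 × 60 + 42) × 30 + 9 = 13869.
Minute boundaries passed: 7; those not divisible by 10: 7 − 0 = 7; dropped labels = 2 × 7 = 14.
Actual frame index = 13869 − 14 = 13855.

13855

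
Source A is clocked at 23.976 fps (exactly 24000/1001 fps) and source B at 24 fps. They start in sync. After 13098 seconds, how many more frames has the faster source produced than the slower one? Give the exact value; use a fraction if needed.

314352/1001 frames

A emits 24000/1001 × 13098 = 314352000/1001 frames; B emits 24 × 13098 = 314352.
Difference = 314352/1001 frames (≈ 314.0380); B is ahead of A.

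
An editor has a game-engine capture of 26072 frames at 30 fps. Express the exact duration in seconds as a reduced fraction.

13036/15 seconds

Running time = 26072 ÷ (30) = 26072 × 1/30 = 13036/15 s.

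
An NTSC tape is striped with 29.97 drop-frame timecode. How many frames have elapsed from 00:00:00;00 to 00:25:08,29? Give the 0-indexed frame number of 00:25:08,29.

Complete 10-minute blocks: 2, each 17982 frames → 35964.
Remaining 5 whole minutes in the current block: 1800 + 4 × 1798 = 8992 frames.
Within the current minute: 8 × 30 + 29 − 2 = 267 (labels ;00/;01 skipped at this minute). Total = 35964 + 8992 + 267 = 45223.

45223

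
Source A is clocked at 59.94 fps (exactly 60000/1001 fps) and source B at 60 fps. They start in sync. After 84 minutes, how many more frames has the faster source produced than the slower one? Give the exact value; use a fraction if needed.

84 min = 5040 s.
A emits 60000/1001 × 5040 = 43200000/143 frames; B emits 60 × 5040 = 302400.
Difference = 43200/143 frames (≈ 302.0979); B is ahead of A.

43200/143 frames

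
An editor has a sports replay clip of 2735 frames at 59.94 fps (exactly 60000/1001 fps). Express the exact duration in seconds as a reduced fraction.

Running time = 2735 ÷ (60000/1001) = 2735 × 1001/60000 = 547547/12000 s.

547547/12000 seconds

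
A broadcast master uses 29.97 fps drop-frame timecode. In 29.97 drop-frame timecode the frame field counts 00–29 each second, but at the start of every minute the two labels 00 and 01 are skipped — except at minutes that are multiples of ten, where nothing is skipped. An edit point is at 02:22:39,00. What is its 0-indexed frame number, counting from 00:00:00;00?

256514

As if non-drop at 30 labels/s: (2 × 3600 + 22 × 60 + 39) × 30 + 0 = 256770.
Minute boundaries passed: 142; those not divisible by 10: 142 − 14 = 128; dropped labels = 2 × 128 = 256.
Actual frame index = 256770 − 256 = 256514.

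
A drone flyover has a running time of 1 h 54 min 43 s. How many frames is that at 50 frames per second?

344150 frames

1 h 54 min 43 s = 6883 s.
Frames = 6883 × 50 = 344150.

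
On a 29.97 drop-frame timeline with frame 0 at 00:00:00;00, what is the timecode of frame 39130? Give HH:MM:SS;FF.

00:21:45;18

Ten DF minutes hold 17982 frames, so frame 39130 lies in block 2 (frames 35964–53945) with 3166 frames into that block.
The block's first minute is 1800 frames and the rest 1798 each; 3166 frames reaches minute 1, so 2 × 18 + 1 × 2 = 38 labels have been skipped so far.
Adding those back, label number 39130 + 38 = 39168 at 30 labels/s is 1305 s + 18 f = 0 h 21 min 45 s frame 18, i.e. 00:21:45;18.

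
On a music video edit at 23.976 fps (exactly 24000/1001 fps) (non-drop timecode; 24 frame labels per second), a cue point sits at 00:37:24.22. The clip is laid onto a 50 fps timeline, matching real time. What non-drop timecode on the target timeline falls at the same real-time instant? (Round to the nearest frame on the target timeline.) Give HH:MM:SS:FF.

Source frame index: (0×3600 + 37×60 + 24) × 24 + 22 = 53878.
Real time: 53878 / (24000/1001) = 26965939/12000 s.
Target frame: (26965939/12000) × (50) = 26965939/240 ≈ 112358.079 → 112358.
At 50 labels/s: frame 112358 → 00:37:27:08.

00:37:27:08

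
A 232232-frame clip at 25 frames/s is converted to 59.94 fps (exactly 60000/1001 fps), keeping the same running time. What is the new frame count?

Target frames = source frames × (target rate / source rate) = 232232 × (60000/1001)/(25) = 232232 × 2400/1001 = 556800.

556800 frames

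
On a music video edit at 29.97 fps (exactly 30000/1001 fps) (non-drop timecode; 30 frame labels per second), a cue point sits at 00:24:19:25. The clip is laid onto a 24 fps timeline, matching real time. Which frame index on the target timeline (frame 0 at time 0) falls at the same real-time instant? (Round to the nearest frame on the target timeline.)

Source frame index: (0×3600 + 24×60 + 19) × 30 + 25 = 43795.
Real time: 43795 / (30000/1001) = 8767759/6000 s.
Target frame: (8767759/6000) × (24) = 8767759/250 ≈ 35071.036 → 35071.

frame 35071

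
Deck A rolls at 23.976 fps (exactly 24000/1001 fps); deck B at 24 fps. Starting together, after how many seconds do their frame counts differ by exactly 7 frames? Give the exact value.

7007/24 seconds

The gap grows by |24 − 24000/1001| = 24/1001 frames per second.
Time for a 7-frame gap: 7 ÷ (24/1001) = 7007/24 s.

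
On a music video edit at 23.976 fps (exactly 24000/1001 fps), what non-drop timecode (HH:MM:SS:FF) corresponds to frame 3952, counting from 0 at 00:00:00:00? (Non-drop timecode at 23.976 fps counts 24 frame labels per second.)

3952 ÷ 24 = 164 full seconds, remainder 16 frames.
164 s = 0 h 2 min 44 s.
Timecode: 00:02:44:16.

00:02:44:16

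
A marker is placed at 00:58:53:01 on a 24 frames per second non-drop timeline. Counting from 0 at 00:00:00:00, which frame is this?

Total seconds to the label: (0 × 3600 + 58 × 60 + 53) = 3533.
Frame index = 3533 × 24 + 1 = 84793.

84793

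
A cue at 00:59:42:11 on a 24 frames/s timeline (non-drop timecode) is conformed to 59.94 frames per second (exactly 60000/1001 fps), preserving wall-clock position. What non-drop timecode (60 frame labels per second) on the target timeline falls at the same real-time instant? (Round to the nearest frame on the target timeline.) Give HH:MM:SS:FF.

Source frame index: (0×3600 + 59×60 + 42) × 24 + 11 = 85979.
Real time: 85979 / (24) = 85979/24 s.
Target frame: (85979/24) × (60000/1001) = 214947500/1001 ≈ 214732.767 → 214733.
At 60 labels/s: frame 214733 → 00:59:38:53.

00:59:38:53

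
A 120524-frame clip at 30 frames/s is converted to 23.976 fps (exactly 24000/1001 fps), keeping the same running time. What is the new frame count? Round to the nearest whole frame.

Frames at target rate = 120524 × (24000/1001) / (30) = 96419200/1001 ≈ 96322.877.
Nearest whole frame: 96323.

96323 frames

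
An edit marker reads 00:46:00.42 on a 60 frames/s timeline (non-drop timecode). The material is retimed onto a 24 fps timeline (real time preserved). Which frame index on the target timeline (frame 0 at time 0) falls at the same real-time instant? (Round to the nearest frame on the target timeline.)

Source frame index: (0×3600 + 46×60 + 0) × 60 + 42 = 165642.
Real time: 165642 / (60) = 27607/10 s.
Target frame: (27607/10) × (24) = 331284/5 ≈ 66256.800 → 66257.

frame 66257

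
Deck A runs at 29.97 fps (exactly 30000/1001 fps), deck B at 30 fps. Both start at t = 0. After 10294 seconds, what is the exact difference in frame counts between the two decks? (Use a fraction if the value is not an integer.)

308820/1001 frames

A emits 30000/1001 × 10294 = 308820000/1001 frames; B emits 30 × 10294 = 308820.
Difference = 308820/1001 frames (≈ 308.5115); B is ahead of A.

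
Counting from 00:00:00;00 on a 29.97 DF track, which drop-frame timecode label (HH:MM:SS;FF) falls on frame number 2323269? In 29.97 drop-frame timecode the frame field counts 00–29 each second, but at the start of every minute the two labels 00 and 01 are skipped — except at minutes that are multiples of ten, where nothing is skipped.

Ten DF minutes hold 17982 frames, so frame 2323269 lies in block 129 (frames 2319678–2337659) with 3591 frames into that block.
The block's first minute is 1800 frames and the rest 1798 each; 3591 frames reaches minute 1, so 129 × 18 + 1 × 2 = 2324 labels have been skipped so far.
Adding those back, label number 2323269 + 2324 = 2325593 at 30 labels/s is 77519 s + 23 f = 21 h 31 min 59 s frame 23, i.e. 21:31:59;23.

21:31:59;23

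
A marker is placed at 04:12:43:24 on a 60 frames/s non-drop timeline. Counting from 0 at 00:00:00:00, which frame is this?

frame 909804

Total seconds to the label: (4 × 3600 + 12 × 60 + 43) = 15163.
Frame index = 15163 × 60 + 24 = 909804.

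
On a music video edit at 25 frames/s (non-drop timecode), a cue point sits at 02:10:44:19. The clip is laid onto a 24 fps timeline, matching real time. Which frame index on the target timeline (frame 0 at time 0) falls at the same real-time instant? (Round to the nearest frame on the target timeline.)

frame 188274

Source frame index: (2×3600 + 10×60 + 44) × 25 + 19 = 196119.
Real time: 196119 / (25) = 196119/25 s.
Target frame: (196119/25) × (24) = 4706856/25 ≈ 188274.240 → 188274.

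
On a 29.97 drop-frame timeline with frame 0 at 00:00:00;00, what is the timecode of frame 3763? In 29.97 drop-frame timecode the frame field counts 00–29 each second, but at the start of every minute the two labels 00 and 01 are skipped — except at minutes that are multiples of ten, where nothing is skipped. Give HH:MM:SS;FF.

00:02:05;17

Each 10-minute DF block holds 10 × 60 × 30 − 9 × 2 = 17982 frames. 3763 ÷ 17982 → 0 full blocks, remainder 3763.
Within the partial block the first minute is 1800 frames and each further minute 1798, so 2 further minute boundaries passed. Total skipped labels = 18 × 0 + 2 × 2 = 4.
Non-drop label index = 3763 + 4 = 3767; at 30 labels/s that is 00:02:05:17, i.e. DF 00:02:05;17.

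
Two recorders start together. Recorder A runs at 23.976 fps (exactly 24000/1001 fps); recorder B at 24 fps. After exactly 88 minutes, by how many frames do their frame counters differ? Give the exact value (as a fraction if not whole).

88 min = 5280 s.
A emits 24000/1001 × 5280 = 11520000/91 frames; B emits 24 × 5280 = 126720.
Difference = 11520/91 frames (≈ 126.5934); B is ahead of A.

11520/91 frames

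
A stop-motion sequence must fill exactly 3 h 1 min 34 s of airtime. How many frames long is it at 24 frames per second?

261456 frames

3 h 1 min 34 s = 10894 s.
Frames = 10894 × 24 = 261456.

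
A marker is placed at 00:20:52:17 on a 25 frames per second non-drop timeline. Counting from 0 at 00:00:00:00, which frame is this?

31317

Total seconds to the label: (0 × 3600 + 20 × 60 + 52) = 1252.
Frame index = 1252 × 25 + 17 = 31317.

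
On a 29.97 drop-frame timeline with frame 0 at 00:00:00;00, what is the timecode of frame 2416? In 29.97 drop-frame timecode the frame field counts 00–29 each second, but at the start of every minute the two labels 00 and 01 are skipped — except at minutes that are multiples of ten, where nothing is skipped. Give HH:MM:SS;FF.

00:01:20;18

Ten DF minutes hold 17982 frames, so frame 2416 lies in block 0 (frames 0–17981) with 2416 frames into that block.
The block's first minute is 1800 frames and the rest 1798 each; 2416 frames reaches minute 1, so 0 × 18 + 1 × 2 = 2 labels have been skipped so far.
Adding those back, label number 2416 + 2 = 2418 at 30 labels/s is 80 s + 18 f = 0 h 1 min 20 s frame 18, i.e. 00:01:20;18.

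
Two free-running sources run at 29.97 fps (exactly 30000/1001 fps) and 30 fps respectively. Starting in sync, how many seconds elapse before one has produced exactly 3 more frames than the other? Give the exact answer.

100.1 seconds

The gap grows by |30 − 30000/1001| = 30/1001 frames per second.
Time for a 3-frame gap: 3 ÷ (30/1001) = 100.1 s.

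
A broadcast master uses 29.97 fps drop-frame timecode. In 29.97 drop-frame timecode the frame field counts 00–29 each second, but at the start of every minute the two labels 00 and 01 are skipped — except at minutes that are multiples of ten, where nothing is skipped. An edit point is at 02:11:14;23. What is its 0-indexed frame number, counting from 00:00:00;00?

Complete 10-minute blocks: 13, each 17982 frames → 233766.
Remaining 1 whole minute in the current block: 1800 + 0 × 1798 = 1800 frames.
Within the current minute: 14 × 30 + 23 − 2 = 441 (labels ;00/;01 skipped at this minute). Total = 233766 + 1800 + 441 = 236007.

236007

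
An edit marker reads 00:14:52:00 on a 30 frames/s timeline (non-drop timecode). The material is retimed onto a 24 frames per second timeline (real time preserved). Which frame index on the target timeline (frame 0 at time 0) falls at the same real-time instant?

frame 21408

Source frame index: (0×3600 + 14×60 + 52) × 30 + 0 = 26760.
Real time: 26760 / (30) = 892 s.
Target frame: (892) × (24) = 21408.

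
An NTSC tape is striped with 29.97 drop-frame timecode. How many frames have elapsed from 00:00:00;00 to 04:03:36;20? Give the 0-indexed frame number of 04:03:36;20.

438062

As if non-drop at 30 labels/s: (4 × 3600 + 3 × 60 + 36) × 30 + 20 = 438500.
Minute boundaries passed: 243; those not divisible by 10: 243 − 24 = 219; dropped labels = 2 × 219 = 438.
Actual frame index = 438500 − 438 = 438062.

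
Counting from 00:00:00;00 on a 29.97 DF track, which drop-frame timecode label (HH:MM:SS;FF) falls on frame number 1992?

00:01:06;14

Each 10-minute DF block holds 10 × 60 × 30 − 9 × 2 = 17982 frames. 1992 ÷ 17982 → 0 full blocks, remainder 1992.
Within the partial block the first minute is 1800 frames and each further minute 1798, so 1 further minute boundary passed. Total skipped labels = 18 × 0 + 2 × 1 = 2.
Non-drop label index = 1992 + 2 = 1994; at 30 labels/s that is 00:01:06:14, i.e. DF 00:01:06;14.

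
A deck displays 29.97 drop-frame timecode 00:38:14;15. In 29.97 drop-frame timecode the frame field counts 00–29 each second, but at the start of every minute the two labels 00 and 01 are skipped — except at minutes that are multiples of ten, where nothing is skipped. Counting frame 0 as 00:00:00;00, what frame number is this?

As if non-drop at 30 labels/s: (0 × 3600 + 38 × 60 + 14) × 30 + 15 = 68835.
Minute boundaries passed: 38; those not divisible by 10: 38 − 3 = 35; dropped labels = 2 × 35 = 70.
Actual frame index = 68835 − 70 = 68765.

68765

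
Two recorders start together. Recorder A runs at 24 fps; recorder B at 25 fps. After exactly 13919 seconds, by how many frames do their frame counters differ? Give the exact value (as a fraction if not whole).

13919 frames

A emits 24 × 13919 = 334056 frames; B emits 25 × 13919 = 347975.
Difference = 13919 frames; B is ahead of A.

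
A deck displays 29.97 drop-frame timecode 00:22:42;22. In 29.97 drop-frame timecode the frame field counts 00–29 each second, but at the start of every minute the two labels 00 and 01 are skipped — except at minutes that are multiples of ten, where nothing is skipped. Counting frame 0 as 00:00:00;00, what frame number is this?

As if non-drop at 30 labels/s: (0 × 3600 + 22 × 60 + 42) × 30 + 22 = 40882.
Minute boundaries passed: 22; those not divisible by 10: 22 − 2 = 20; dropped labels = 2 × 20 = 40.
Actual frame index = 40882 − 40 = 40842.

40842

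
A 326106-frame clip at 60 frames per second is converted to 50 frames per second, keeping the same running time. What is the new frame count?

271755 frames

Target frames = source frames × (target rate / source rate) = 326106 × (50)/(60) = 326106 × 5/6 = 271755.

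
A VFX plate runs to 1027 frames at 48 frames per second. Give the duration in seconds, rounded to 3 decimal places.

Running time = 1027 × 1/48 = 1027/48 s ≈ 21.396 s.

21.396 seconds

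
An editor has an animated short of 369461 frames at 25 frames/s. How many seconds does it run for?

Running time = 369461 / (25) = 14778.44 s.

14778.44 seconds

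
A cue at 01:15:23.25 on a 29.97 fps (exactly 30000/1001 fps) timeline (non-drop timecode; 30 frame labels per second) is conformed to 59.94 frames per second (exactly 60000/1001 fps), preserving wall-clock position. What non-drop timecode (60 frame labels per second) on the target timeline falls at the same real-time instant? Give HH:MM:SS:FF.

01:15:23:50

Source frame index: (1×3600 + 15×60 + 23) × 30 + 25 = 135715.
Real time: 135715 / (30000/1001) = 27170143/6000 s.
Target frame: (27170143/6000) × (60000/1001) = 271430.
At 60 labels/s: frame 271430 → 01:15:23:50.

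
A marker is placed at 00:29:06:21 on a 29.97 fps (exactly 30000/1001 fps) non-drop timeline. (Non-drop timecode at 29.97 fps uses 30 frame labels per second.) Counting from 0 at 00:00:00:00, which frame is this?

frame 52401

Total seconds to the label: (0 × 3600 + 29 × 60 + 6) = 1746.
Frame index = 1746 × 30 + 21 = 52401.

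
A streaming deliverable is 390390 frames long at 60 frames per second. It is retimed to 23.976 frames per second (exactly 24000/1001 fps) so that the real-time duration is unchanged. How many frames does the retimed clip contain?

156000 frames

Target frames = source frames × (target rate / source rate) = 390390 × (24000/1001)/(60) = 390390 × 400/1001 = 156000.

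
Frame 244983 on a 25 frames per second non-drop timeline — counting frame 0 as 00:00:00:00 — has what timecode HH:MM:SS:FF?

02:43:19:08

244983 ÷ 25 = 9799 full seconds, remainder 8 frames.
9799 s = 2 h 43 min 19 s.
Timecode: 02:43:19:08.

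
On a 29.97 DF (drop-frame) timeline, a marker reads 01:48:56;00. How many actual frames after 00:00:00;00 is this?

195884

As if non-drop at 30 labels/s: (1 × 3600 + 48 × 60 + 56) × 30 + 0 = 196080.
Minute boundaries passed: 108; those not divisible by 10: 108 − 10 = 98; dropped labels = 2 × 98 = 196.
Actual frame index = 196080 − 196 = 195884.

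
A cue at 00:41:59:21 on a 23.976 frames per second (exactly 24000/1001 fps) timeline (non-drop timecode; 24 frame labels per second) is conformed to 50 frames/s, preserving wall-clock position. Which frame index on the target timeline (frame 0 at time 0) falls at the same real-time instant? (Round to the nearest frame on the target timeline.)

frame 126120

Source frame index: (0×3600 + 41×60 + 59) × 24 + 21 = 60477.
Real time: 60477 / (24000/1001) = 20179159/8000 s.
Target frame: (20179159/8000) × (50) = 20179159/160 ≈ 126119.744 → 126120.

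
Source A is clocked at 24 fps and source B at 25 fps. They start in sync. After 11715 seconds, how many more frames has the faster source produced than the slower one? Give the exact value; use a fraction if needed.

A emits 24 × 11715 = 281160 frames; B emits 25 × 11715 = 292875.
Difference = 11715 frames; B is ahead of A.

11715 frames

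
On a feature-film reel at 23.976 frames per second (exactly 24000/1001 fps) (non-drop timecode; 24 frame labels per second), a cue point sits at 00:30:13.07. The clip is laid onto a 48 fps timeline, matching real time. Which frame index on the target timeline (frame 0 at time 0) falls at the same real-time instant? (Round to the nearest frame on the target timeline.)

Source frame index: (0×3600 + 30×60 + 13) × 24 + 7 = 43519.
Real time: 43519 / (24000/1001) = 43562519/24000 s.
Target frame: (43562519/24000) × (48) = 43562519/500 ≈ 87125.038 → 87125.

frame 87125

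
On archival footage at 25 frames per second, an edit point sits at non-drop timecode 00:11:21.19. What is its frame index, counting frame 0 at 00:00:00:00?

Total seconds to the label: (0 × 3600 + 11 × 60 + 21) = 681.
Frame index = 681 × 25 + 19 = 17044.

17044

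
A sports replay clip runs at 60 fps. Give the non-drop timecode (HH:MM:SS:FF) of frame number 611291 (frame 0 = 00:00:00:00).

611291 ÷ 60 = 10188 full seconds, remainder 11 frames.
10188 s = 2 h 49 min 48 s.
Timecode: 02:49:48:11.

02:49:48:11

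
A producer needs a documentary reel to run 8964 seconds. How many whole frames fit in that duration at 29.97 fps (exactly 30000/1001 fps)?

268651 frames

Frames = 8964 × 30000/1001 = 268920000/1001 ≈ 268651.3487.
Complete frames: 268651.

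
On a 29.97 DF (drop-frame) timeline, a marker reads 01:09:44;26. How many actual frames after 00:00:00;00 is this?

As if non-drop at 30 labels/s: (1 × 3600 + 9 × 60 + 44) × 30 + 26 = 125546.
Minute boundaries passed: 69; those not divisible by 10: 69 − 6 = 63; dropped labels = 2 × 63 = 126.
Actual frame index = 125546 − 126 = 125420.

125420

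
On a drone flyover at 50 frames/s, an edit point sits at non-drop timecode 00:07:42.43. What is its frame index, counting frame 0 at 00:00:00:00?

23143

Total seconds to the label: (0 × 3600 + 7 × 60 + 42) = 462.
Frame index = 462 × 50 + 43 = 23143.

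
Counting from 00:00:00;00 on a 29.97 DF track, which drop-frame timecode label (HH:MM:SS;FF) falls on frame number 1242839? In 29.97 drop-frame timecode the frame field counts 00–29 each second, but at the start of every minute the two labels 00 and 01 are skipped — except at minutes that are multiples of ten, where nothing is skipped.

11:31:09;13

Each 10-minute DF block holds 10 × 60 × 30 − 9 × 2 = 17982 frames. 1242839 ÷ 17982 → 69 full blocks, remainder 2081.
Within the partial block the first minute is 1800 frames and each further minute 1798, so 1 further minute boundary passed. Total skipped labels = 18 × 69 + 2 × 1 = 1244.
Non-drop label index = 1242839 + 1244 = 1244083; at 30 labels/s that is 11:31:09:13, i.e. DF 11:31:09;13.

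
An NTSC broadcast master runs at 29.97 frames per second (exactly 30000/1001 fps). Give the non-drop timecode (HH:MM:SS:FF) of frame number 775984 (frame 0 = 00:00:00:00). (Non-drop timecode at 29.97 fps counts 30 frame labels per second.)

775984 ÷ 30 = 25866 full seconds, remainder 4 frames.
25866 s = 7 h 11 min 6 s.
Timecode: 07:11:06:04.

07:11:06:04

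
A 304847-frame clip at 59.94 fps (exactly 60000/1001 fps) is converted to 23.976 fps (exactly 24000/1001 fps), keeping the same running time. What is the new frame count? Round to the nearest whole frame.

Frames at target rate = 304847 × (24000/1001) / (60000/1001) = 609694/5 ≈ 121938.800.
Nearest whole frame: 121939.

121939 frames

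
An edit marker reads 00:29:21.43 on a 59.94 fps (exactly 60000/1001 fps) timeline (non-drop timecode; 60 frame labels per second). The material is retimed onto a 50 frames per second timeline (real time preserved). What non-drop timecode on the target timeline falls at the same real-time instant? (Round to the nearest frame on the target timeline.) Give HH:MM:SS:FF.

Source frame index: (0×3600 + 29×60 + 21) × 60 + 43 = 105703.
Real time: 105703 / (60000/1001) = 105808703/60000 s.
Target frame: (105808703/60000) × (50) = 105808703/1200 ≈ 88173.919 → 88174.
At 50 labels/s: frame 88174 → 00:29:23:24.

00:29:23:24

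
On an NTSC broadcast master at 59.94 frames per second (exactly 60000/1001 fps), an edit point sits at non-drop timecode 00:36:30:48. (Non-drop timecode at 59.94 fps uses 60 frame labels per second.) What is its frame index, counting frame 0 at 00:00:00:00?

frame 131448

Total seconds to the label: (0 × 3600 + 36 × 60 + 30) = 2190.
Frame index = 2190 × 60 + 48 = 131448.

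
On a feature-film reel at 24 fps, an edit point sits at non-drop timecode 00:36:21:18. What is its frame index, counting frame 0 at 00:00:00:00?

Total seconds to the label: (0 × 3600 + 36 × 60 + 21) = 2181.
Frame index = 2181 × 24 + 18 = 52362.

52362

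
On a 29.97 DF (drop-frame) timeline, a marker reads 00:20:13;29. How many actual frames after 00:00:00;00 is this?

36383

Complete 10-minute blocks: 2, each 17982 frames → 35964.
Remaining 0 whole minutes in the current block: 0 frames.
Within the current minute: 13 × 30 + 29 = 419. Total = 35964 + 0 + 419 = 36383.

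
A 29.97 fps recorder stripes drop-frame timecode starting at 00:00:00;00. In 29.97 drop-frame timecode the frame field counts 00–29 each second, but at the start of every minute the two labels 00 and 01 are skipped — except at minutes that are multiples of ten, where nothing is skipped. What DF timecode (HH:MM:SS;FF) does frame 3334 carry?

00:01:51;06

Each 10-minute DF block holds 10 × 60 × 30 − 9 × 2 = 17982 frames. 3334 ÷ 17982 → 0 full blocks, remainder 3334.
Within the partial block the first minute is 1800 frames and each further minute 1798, so 1 further minute boundary passed. Total skipped labels = 18 × 0 + 2 × 1 = 2.
Non-drop label index = 3334 + 2 = 3336; at 30 labels/s that is 00:01:51:06, i.e. DF 00:01:51;06.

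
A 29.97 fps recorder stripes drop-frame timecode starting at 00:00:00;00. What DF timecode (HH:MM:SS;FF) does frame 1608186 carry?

14:54:19;26

Ten DF minutes hold 17982 frames, so frame 1608186 lies in block 89 (frames 1600398–1618379) with 7788 frames into that block.
The block's first minute is 1800 frames and the rest 1798 each; 7788 frames reaches minute 4, so 89 × 18 + 4 × 2 = 1610 labels have been skipped so far.
Adding those back, label number 1608186 + 1610 = 1609796 at 30 labels/s is 53659 s + 26 f = 14 h 54 min 19 s frame 26, i.e. 14:54:19;26.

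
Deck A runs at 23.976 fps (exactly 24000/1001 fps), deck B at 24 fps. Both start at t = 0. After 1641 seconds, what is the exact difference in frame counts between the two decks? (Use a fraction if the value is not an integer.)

A emits 24000/1001 × 1641 = 39384000/1001 frames; B emits 24 × 1641 = 39384.
Difference = 39384/1001 frames (≈ 39.3447); B is ahead of A.

39384/1001 frames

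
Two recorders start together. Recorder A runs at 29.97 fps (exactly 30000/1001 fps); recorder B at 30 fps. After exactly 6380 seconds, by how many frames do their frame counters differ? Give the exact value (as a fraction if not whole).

17400/91 frames

A emits 30000/1001 × 6380 = 17400000/91 frames; B emits 30 × 6380 = 191400.
Difference = 17400/91 frames (≈ 191.2088); B is ahead of A.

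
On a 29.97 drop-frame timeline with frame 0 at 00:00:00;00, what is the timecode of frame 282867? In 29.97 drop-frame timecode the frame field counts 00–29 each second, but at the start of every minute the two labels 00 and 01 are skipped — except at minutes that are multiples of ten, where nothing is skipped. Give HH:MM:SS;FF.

02:37:18;11

Each 10-minute DF block holds 10 × 60 × 30 − 9 × 2 = 17982 frames. 282867 ÷ 17982 → 15 full blocks, remainder 13137.
Within the partial block the first minute is 1800 frames and each further minute 1798, so 7 further minute boundaries passed. Total skipped labels = 18 × 15 + 2 × 7 = 284.
Non-drop label index = 282867 + 284 = 283151; at 30 labels/s that is 02:37:18:11, i.e. DF 02:37:18;11.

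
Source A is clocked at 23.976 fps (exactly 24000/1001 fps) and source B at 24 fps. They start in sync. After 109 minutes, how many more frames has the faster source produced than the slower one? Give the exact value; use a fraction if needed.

109 min = 6540 s.
A emits 24000/1001 × 6540 = 156960000/1001 frames; B emits 24 × 6540 = 156960.
Difference = 156960/1001 frames (≈ 156.8032); B is ahead of A.

156960/1001 frames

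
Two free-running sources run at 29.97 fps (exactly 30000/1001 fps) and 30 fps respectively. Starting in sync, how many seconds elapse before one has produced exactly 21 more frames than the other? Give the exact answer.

700.7 seconds

The gap grows by |30 − 30000/1001| = 30/1001 frames per second.
Time for a 21-frame gap: 21 ÷ (30/1001) = 700.7 s.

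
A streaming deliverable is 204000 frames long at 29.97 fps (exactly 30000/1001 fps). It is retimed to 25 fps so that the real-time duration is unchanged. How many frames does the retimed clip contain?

170170 frames

Target frames = source frames × (target rate / source rate) = 204000 × (25)/(30000/1001) = 204000 × 1001/1200 = 170170.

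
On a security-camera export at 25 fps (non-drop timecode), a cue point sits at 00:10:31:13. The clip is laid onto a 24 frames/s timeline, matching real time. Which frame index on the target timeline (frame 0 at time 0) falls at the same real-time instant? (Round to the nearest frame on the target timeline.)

frame 15156

Source frame index: (0×3600 + 10×60 + 31) × 25 + 13 = 15788.
Real time: 15788 / (25) = 15788/25 s.
Target frame: (15788/25) × (24) = 378912/25 ≈ 15156.480 → 15156.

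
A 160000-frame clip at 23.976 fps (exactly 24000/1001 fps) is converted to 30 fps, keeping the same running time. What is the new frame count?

200200 frames

Target frames = source frames × (target rate / source rate) = 160000 × (30)/(24000/1001) = 160000 × 1001/800 = 200200.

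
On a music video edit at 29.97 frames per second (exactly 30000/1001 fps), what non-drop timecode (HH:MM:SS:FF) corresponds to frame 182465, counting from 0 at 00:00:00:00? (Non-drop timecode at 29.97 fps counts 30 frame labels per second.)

182465 ÷ 30 = 6082 full seconds, remainder 5 frames.
6082 s = 1 h 41 min 22 s.
Timecode: 01:41:22:05.

01:41:22:05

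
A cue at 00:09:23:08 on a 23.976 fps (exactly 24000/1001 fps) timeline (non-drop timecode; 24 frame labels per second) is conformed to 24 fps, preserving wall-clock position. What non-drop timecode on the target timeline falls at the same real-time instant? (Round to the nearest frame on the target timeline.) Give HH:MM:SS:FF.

00:09:23:22

Source frame index: (0×3600 + 9×60 + 23) × 24 + 8 = 13520.
Real time: 13520 / (24000/1001) = 169169/300 s.
Target frame: (169169/300) × (24) = 338338/25 ≈ 13533.520 → 13534.
At 24 labels/s: frame 13534 → 00:09:23:22.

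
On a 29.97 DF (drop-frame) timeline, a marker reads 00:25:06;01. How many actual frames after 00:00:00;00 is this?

Complete 10-minute blocks: 2, each 17982 frames → 35964.
Remaining 5 whole minutes in the current block: 1800 + 4 × 1798 = 8992 frames.
Within the current minute: 6 × 30 + 1 − 2 = 179 (labels ;00/;01 skipped at this minute). Total = 35964 + 8992 + 179 = 45135.

45135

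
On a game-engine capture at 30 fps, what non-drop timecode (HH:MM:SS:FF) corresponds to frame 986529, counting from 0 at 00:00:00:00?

09:08:04:09

986529 ÷ 30 = 32884 full seconds, remainder 9 frames.
32884 s = 9 h 8 min 4 s.
Timecode: 09:08:04:09.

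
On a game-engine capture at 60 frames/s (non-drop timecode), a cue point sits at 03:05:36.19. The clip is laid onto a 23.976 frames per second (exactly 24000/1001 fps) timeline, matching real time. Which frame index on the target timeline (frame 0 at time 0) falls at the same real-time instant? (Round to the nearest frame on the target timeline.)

frame 267005

Source frame index: (3×3600 + 5×60 + 36) × 60 + 19 = 668179.
Real time: 668179 / (60) = 668179/60 s.
Target frame: (668179/60) × (24000/1001) = 267271600/1001 ≈ 267004.595 → 267005.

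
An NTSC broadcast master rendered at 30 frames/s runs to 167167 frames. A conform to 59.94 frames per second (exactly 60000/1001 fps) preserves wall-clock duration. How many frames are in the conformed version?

334000 frames

Target frames = source frames × (target rate / source rate) = 167167 × (60000/1001)/(30) = 167167 × 2000/1001 = 334000.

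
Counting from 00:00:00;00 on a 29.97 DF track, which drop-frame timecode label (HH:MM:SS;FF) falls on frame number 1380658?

Ten DF minutes hold 17982 frames, so frame 1380658 lies in block 76 (frames 1366632–1384613) with 14026 frames into that block.
The block's first minute is 1800 frames and the rest 1798 each; 14026 frames reaches minute 7, so 76 × 18 + 7 × 2 = 1382 labels have been skipped so far.
Adding those back, label number 1380658 + 1382 = 1382040 at 30 labels/s is 46068 s + 0 f = 12 h 47 min 48 s frame 0, i.e. 12:47:48;00.

12:47:48;00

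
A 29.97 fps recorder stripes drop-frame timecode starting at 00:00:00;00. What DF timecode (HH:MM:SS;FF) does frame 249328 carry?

02:18:39;08

Each 10-minute DF block holds 10 × 60 × 30 − 9 × 2 = 17982 frames. 249328 ÷ 17982 → 13 full blocks, remainder 15562.
Within the partial block the first minute is 1800 frames and each further minute 1798, so 8 further minute boundaries passed. Total skipped labels = 18 × 13 + 2 × 8 = 250.
Non-drop label index = 249328 + 250 = 249578; at 30 labels/s that is 02:18:39:08, i.e. DF 02:18:39;08.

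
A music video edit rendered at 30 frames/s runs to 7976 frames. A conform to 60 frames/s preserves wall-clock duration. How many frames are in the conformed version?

15952 frames

Target frames = source frames × (target rate / source rate) = 7976 × (60)/(30) = 7976 × 2 = 15952.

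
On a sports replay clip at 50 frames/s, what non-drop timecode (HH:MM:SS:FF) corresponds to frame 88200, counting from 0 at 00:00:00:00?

00:29:24:00

88200 ÷ 50 = 1764 full seconds, remainder 0 frames.
1764 s = 0 h 29 min 24 s.
Timecode: 00:29:24:00.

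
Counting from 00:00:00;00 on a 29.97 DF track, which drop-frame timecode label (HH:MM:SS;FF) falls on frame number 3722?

00:02:04;06

Ten DF minutes hold 17982 frames, so frame 3722 lies in block 0 (frames 0–17981) with 3722 frames into that block.
The block's first minute is 1800 frames and the rest 1798 each; 3722 frames reaches minute 2, so 0 × 18 + 2 × 2 = 4 labels have been skipped so far.
Adding those back, label number 3722 + 4 = 3726 at 30 labels/s is 124 s + 6 f = 0 h 2 min 4 s frame 6, i.e. 00:02:04;06.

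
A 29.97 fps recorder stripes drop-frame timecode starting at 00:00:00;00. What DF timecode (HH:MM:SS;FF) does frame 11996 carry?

00:06:40;08

Each 10-minute DF block holds 10 × 60 × 30 − 9 × 2 = 17982 frames. 11996 ÷ 17982 → 0 full blocks, remainder 11996.
Within the partial block the first minute is 1800 frames and each further minute 1798, so 6 further minute boundaries passed. Total skipped labels = 18 × 0 + 2 × 6 = 12.
Non-drop label index = 11996 + 12 = 12008; at 30 labels/s that is 00:06:40:08, i.e. DF 00:06:40;08.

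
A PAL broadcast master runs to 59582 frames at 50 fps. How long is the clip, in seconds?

Running time = 59582 / (50) = 1191.64 s.

1191.64 seconds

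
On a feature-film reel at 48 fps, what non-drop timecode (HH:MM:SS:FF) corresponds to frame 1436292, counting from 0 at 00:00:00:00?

1436292 ÷ 48 = 29922 full seconds, remainder 36 frames.
29922 s = 8 h 18 min 42 s.
Timecode: 08:18:42:36.

08:18:42:36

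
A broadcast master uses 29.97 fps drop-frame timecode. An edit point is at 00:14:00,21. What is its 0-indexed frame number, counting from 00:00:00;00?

As if non-drop at 30 labels/s: (0 × 3600 + 14 × 60 + 0) × 30 + 21 = 25221.
Minute boundaries passed: 14; those not divisible by 10: 14 − 1 = 13; dropped labels = 2 × 13 = 26.
Actual frame index = 25221 − 26 = 25195.

25195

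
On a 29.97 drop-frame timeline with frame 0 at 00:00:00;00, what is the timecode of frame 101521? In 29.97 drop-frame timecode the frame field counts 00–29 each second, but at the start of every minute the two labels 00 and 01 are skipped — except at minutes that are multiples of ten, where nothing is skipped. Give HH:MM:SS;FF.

Ten DF minutes hold 17982 frames, so frame 101521 lies in block 5 (frames 89910–107891) with 11611 frames into that block.
The block's first minute is 1800 frames and the rest 1798 each; 11611 frames reaches minute 6, so 5 × 18 + 6 × 2 = 102 labels have been skipped so far.
Adding those back, label number 101521 + 102 = 101623 at 30 labels/s is 3387 s + 13 f = 0 h 56 min 27 s frame 13, i.e. 00:56:27;13.

00:56:27;13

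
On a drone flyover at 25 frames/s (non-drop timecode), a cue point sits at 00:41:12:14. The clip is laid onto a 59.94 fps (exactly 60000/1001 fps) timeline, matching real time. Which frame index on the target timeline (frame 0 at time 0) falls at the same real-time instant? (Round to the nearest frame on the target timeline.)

Source frame index: (0×3600 + 41×60 + 12) × 25 + 14 = 61814.
Real time: 61814 / (25) = 61814/25 s.
Target frame: (61814/25) × (60000/1001) = 148353600/1001 ≈ 148205.395 → 148205.

frame 148205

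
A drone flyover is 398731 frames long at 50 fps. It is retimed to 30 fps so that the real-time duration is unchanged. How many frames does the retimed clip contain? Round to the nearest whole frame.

Frames at target rate = 398731 × (30) / (50) = 1196193/5 ≈ 239238.600.
Nearest whole frame: 239239.

239239 frames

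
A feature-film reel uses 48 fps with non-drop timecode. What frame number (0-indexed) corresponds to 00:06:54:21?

Total seconds to the label: (0 × 3600 + 6 × 60 + 54) = 414.
Frame index = 414 × 48 + 21 = 19893.

frame 19893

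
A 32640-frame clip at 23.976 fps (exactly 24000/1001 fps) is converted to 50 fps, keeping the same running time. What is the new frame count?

68068 frames

Target frames = source frames × (target rate / source rate) = 32640 × (50)/(24000/1001) = 32640 × 1001/480 = 68068.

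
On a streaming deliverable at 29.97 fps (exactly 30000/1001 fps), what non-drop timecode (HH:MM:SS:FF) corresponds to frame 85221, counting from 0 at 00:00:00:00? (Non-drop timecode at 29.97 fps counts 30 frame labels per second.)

00:47:20:21

85221 ÷ 30 = 2840 full seconds, remainder 21 frames.
2840 s = 0 h 47 min 20 s.
Timecode: 00:47:20:21.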